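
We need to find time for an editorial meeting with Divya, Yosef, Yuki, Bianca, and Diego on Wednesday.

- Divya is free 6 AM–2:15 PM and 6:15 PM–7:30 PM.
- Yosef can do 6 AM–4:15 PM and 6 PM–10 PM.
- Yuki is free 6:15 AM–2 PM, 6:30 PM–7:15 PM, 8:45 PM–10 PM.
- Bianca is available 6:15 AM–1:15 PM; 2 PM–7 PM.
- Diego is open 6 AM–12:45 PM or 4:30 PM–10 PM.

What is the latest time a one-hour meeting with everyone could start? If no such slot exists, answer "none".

Divya ∩ Yosef: 06:00-14:15, 18:15-19:30.
Divya ∩ Yosef ∩ Yuki: 06:15-14:00, 18:30-19:15.
Divya ∩ Yosef ∩ Yuki ∩ Bianca: 06:15-13:15, 18:30-19:00.
Divya ∩ Yosef ∩ Yuki ∩ Bianca ∩ Diego: 06:15-12:45, 18:30-19:00.
The last common window of at least 60 minutes is 06:15-12:45; a 60-minute meeting can start as late as 11:45 and still end by 12:45.

11:45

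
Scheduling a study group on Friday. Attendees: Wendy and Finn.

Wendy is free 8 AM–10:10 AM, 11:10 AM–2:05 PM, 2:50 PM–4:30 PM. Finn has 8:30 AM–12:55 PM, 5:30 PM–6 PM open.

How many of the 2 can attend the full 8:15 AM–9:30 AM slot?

1

Wendy can make the full 08:15-09:30 slot — that's 1.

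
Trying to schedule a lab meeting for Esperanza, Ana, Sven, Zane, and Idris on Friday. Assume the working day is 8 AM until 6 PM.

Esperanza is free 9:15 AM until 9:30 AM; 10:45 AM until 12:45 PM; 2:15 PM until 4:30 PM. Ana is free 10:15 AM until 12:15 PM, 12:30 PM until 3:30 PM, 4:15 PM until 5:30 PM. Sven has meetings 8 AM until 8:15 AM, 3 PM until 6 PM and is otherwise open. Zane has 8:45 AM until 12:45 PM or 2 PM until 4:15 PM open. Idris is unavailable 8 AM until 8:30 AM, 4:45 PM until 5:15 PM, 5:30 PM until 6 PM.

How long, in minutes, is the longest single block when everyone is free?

90

Esperanza free: 09:15-09:30, 10:45-12:45, 14:15-16:30.
Ana free: 10:15-12:15, 12:30-15:30, 16:15-17:30.
Sven free: 08:15-15:00 (invert busy blocks within the working day).
Zane free: 08:45-12:45, 14:00-16:15.
Idris free: 08:30-16:45, 17:15-17:30 (invert busy blocks within the working day).
Esperanza ∩ Ana: 10:45-12:15, 12:30-12:45, 14:15-15:30, 16:15-16:30.
Esperanza ∩ Ana ∩ Sven: 10:45-12:15, 12:30-12:45, 14:15-15:00.
Esperanza ∩ Ana ∩ Sven ∩ Zane: 10:45-12:15, 12:30-12:45, 14:15-15:00.
Esperanza ∩ Ana ∩ Sven ∩ Zane ∩ Idris: 10:45-12:15, 12:30-12:45, 14:15-15:00.
Those are the intersection windows.
The longest is 10:45-12:15 at 90 minutes.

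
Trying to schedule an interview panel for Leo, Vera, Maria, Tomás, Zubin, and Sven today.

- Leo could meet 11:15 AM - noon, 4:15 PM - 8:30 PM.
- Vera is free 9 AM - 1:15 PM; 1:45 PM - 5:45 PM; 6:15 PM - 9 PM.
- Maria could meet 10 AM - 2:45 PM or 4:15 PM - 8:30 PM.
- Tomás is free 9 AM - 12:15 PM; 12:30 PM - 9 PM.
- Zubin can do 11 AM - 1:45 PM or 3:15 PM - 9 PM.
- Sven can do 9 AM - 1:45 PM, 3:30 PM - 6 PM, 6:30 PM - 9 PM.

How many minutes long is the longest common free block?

Leo ∩ Vera: 11:15-12:00, 16:15-17:45, 18:15-20:30.
Leo ∩ Vera ∩ Maria: 11:15-12:00, 16:15-17:45, 18:15-20:30.
Leo ∩ Vera ∩ Maria ∩ Tomás: 11:15-12:00, 16:15-17:45, 18:15-20:30.
Leo ∩ Vera ∩ Maria ∩ Tomás ∩ Zubin: 11:15-12:00, 16:15-17:45, 18:15-20:30.
Leo ∩ Vera ∩ Maria ∩ Tomás ∩ Zubin ∩ Sven: 11:15-12:00, 16:15-17:45, 18:30-20:30.
Those are the intersection windows.
The longest is 18:30-20:30 at 120 minutes.

120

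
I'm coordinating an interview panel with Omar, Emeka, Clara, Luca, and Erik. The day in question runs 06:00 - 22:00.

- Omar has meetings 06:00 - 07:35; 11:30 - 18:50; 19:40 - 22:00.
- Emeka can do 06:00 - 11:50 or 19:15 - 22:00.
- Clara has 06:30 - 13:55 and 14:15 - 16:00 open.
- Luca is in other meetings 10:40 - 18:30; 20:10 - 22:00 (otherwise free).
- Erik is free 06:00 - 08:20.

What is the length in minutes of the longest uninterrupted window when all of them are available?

Omar free: 07:35-11:30, 18:50-19:40 (invert busy blocks within the working day).
Emeka free: 06:00-11:50, 19:15-22:00.
Clara free: 06:30-13:55, 14:15-16:00.
Luca free: 06:00-10:40, 18:30-20:10 (invert busy blocks within the working day).
Erik free: 06:00-08:20.
Omar ∩ Emeka: 07:35-11:30, 19:15-19:40.
Omar ∩ Emeka ∩ Clara: 07:35-11:30.
Omar ∩ Emeka ∩ Clara ∩ Luca: 07:35-10:40.
Omar ∩ Emeka ∩ Clara ∩ Luca ∩ Erik: 07:35-08:20.
The longest is 07:35-08:20 at 45 minutes.

45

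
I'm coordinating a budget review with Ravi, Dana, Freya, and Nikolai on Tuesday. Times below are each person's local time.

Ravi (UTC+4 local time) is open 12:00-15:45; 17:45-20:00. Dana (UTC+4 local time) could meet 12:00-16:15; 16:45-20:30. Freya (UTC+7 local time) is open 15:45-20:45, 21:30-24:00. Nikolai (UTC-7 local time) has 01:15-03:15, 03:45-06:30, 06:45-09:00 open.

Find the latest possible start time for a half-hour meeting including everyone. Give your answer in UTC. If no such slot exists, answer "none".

15:30

Ravi in UTC: 08:00-11:45, 13:45-16:00 (subtract 4h to convert from UTC+4).
Dana in UTC: 08:00-12:15, 12:45-16:30 (subtract 4h to convert from UTC+4).
Freya in UTC: 08:45-13:45, 14:30-17:00 (subtract 7h to convert from UTC+7).
Nikolai in UTC: 08:15-10:15, 10:45-13:30, 13:45-16:00 (add 7h to convert from UTC-7).
Ravi ∩ Dana: 08:00-11:45, 13:45-16:00.
Ravi ∩ Dana ∩ Freya: 08:45-11:45, 14:30-16:00.
Ravi ∩ Dana ∩ Freya ∩ Nikolai: 08:45-10:15, 10:45-11:45, 14:30-16:00.
The last common window of at least 30 minutes is 14:30-16:00; a 30-minute meeting can start as late as 15:30 and still end by 16:00.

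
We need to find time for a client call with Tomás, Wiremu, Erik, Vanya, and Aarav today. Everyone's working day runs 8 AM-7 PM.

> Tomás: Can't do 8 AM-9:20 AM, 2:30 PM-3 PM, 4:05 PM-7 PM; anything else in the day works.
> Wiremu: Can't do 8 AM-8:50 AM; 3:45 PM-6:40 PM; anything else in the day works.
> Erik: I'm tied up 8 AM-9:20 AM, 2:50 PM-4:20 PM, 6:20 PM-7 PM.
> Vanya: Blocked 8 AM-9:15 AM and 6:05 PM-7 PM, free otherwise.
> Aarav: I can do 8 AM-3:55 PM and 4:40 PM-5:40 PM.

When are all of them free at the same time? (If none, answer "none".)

Tomás free: 09:20-14:30, 15:00-16:05 (invert busy blocks within the working day).
Wiremu free: 08:50-15:45, 18:40-19:00 (invert busy blocks within the working day).
Erik free: 09:20-14:50, 16:20-18:20 (invert busy blocks within the working day).
Vanya free: 09:15-18:05 (invert busy blocks within the working day).
Aarav free: 08:00-15:55, 16:40-17:40.
Tomás ∩ Wiremu: 09:20-14:30, 15:00-15:45.
Tomás ∩ Wiremu ∩ Erik: 09:20-14:30.
Tomás ∩ Wiremu ∩ Erik ∩ Vanya: 09:20-14:30.
Tomás ∩ Wiremu ∩ Erik ∩ Vanya ∩ Aarav: 09:20-14:30.

09:20-14:30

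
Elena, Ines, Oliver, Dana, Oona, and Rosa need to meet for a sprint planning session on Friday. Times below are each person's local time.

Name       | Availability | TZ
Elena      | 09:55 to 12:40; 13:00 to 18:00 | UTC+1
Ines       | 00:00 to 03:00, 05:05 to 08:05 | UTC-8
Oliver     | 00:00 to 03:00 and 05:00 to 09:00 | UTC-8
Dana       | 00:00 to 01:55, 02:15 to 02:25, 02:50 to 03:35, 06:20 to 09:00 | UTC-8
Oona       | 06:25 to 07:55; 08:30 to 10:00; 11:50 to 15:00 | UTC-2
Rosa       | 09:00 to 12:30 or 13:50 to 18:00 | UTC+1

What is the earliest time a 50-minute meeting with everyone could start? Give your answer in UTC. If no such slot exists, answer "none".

Elena in UTC: 08:55-11:40, 12:00-17:00 (subtract 1h to convert from UTC+1).
Ines in UTC: 08:00-11:00, 13:05-16:05 (add 8h to convert from UTC-8).
Oliver in UTC: 08:00-11:00, 13:00-17:00 (add 8h to convert from UTC-8).
Dana in UTC: 08:00-09:55, 10:15-10:25, 10:50-11:35, 14:20-17:00 (add 8h to convert from UTC-8).
Oona in UTC: 08:25-09:55, 10:30-12:00, 13:50-17:00 (add 2h to convert from UTC-2).
Rosa in UTC: 08:00-11:30, 12:50-17:00 (subtract 1h to convert from UTC+1).
Elena ∩ Ines: 08:55-11:00, 13:05-16:05.
Elena ∩ Ines ∩ Oliver: 08:55-11:00, 13:05-16:05.
Elena ∩ Ines ∩ Oliver ∩ Dana: 08:55-09:55, 10:15-10:25, 10:50-11:00, 14:20-16:05.
Elena ∩ Ines ∩ Oliver ∩ Dana ∩ Oona: 08:55-09:55, 10:50-11:00, 14:20-16:05.
Elena ∩ Ines ∩ Oliver ∩ Dana ∩ Oona ∩ Rosa: 08:55-09:55, 10:50-11:00, 14:20-16:05.
The first common window of at least 50 minutes is 08:55-09:55, so the earliest start is 08:55.

08:55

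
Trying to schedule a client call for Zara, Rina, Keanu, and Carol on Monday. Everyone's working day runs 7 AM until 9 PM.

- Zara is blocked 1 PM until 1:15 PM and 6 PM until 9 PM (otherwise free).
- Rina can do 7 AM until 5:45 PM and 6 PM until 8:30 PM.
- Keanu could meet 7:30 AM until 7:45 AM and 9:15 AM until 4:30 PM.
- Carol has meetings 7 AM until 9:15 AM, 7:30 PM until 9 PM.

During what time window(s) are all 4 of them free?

09:15-13:00, 13:15-16:30

Zara free: 07:00-13:00, 13:15-18:00 (invert busy blocks within the working day).
Rina free: 07:00-17:45, 18:00-20:30.
Keanu free: 07:30-07:45, 09:15-16:30.
Carol free: 09:15-19:30 (invert busy blocks within the working day).
Zara ∩ Rina: 07:00-13:00, 13:15-17:45.
Zara ∩ Rina ∩ Keanu: 07:30-07:45, 09:15-13:00, 13:15-16:30.
Zara ∩ Rina ∩ Keanu ∩ Carol: 09:15-13:00, 13:15-16:30.
Those are the intersection windows.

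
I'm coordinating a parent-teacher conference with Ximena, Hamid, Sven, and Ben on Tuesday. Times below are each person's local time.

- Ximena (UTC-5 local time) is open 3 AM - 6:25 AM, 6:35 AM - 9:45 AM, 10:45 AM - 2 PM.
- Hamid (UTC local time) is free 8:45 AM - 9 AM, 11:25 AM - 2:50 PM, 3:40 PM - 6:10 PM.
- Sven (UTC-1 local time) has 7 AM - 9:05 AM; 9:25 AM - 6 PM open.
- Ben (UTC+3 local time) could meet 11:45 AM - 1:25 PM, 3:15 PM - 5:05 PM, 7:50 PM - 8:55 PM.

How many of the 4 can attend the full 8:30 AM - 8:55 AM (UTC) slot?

Ximena in UTC: 08:00-11:25, 11:35-14:45, 15:45-19:00 (add 5h to convert from UTC-5).
Hamid in UTC: 08:45-09:00, 11:25-14:50, 15:40-18:10.
Sven in UTC: 08:00-10:05, 10:25-19:00 (add 1h to convert from UTC-1).
Ben in UTC: 08:45-10:25, 12:15-14:05, 16:50-17:55 (subtract 3h to convert from UTC+3).
Ximena and Sven can make the full 08:30-08:55 slot — that's 2.

2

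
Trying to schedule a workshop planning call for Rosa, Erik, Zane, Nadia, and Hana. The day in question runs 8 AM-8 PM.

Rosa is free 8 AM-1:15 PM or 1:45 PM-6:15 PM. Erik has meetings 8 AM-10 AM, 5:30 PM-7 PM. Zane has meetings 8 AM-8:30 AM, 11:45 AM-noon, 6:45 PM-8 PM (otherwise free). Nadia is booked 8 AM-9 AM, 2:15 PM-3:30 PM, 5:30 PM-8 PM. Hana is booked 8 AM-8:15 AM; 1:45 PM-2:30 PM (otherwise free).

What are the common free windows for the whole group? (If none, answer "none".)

Rosa free: 08:00-13:15, 13:45-18:15.
Erik free: 10:00-17:30, 19:00-20:00 (invert busy blocks within the working day).
Zane free: 08:30-11:45, 12:00-18:45 (invert busy blocks within the working day).
Nadia free: 09:00-14:15, 15:30-17:30 (invert busy blocks within the working day).
Hana free: 08:15-13:45, 14:30-20:00 (invert busy blocks within the working day).
Rosa ∩ Erik: 10:00-13:15, 13:45-17:30.
Rosa ∩ Erik ∩ Zane: 10:00-11:45, 12:00-13:15, 13:45-17:30.
Rosa ∩ Erik ∩ Zane ∩ Nadia: 10:00-11:45, 12:00-13:15, 13:45-14:15, 15:30-17:30.
Rosa ∩ Erik ∩ Zane ∩ Nadia ∩ Hana: 10:00-11:45, 12:00-13:15, 15:30-17:30.
So the common availability across everyone is 10:00-11:45, 12:00-13:15, 15:30-17:30.

10:00-11:45, 12:00-13:15, 15:30-17:30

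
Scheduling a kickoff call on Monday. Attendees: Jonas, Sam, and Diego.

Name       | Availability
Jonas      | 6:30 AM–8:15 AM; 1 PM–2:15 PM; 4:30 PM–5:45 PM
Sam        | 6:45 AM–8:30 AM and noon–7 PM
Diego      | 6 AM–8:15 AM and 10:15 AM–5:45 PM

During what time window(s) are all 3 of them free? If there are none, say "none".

Jonas ∩ Sam: 06:45-08:15, 13:00-14:15, 16:30-17:45.
Jonas ∩ Sam ∩ Diego: 06:45-08:15, 13:00-14:15, 16:30-17:45.

06:45-08:15, 13:00-14:15, 16:30-17:45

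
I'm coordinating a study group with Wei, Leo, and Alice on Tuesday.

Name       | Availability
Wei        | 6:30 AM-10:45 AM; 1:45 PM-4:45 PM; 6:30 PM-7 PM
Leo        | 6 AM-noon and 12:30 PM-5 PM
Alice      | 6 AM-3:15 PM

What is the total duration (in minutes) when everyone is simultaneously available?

Wei ∩ Leo: 06:30-10:45, 13:45-16:45.
Wei ∩ Leo ∩ Alice: 06:30-10:45, 13:45-15:15.
Those are the intersection windows.
Summing the common windows: 255 + 90 = 345 minutes.

345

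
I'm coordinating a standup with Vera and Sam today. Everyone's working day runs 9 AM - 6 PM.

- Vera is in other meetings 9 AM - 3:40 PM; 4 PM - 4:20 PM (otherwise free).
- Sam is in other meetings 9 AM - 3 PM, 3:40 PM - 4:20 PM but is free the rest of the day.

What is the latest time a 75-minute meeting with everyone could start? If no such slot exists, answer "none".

Vera free: 15:40-16:00, 16:20-18:00 (invert busy blocks within the working day).
Sam free: 15:00-15:40, 16:20-18:00 (invert busy blocks within the working day).
Vera ∩ Sam: 16:20-18:00.
The last common window of at least 75 minutes is 16:20-18:00; a 75-minute meeting can start as late as 16:45 and still end by 18:00.

16:45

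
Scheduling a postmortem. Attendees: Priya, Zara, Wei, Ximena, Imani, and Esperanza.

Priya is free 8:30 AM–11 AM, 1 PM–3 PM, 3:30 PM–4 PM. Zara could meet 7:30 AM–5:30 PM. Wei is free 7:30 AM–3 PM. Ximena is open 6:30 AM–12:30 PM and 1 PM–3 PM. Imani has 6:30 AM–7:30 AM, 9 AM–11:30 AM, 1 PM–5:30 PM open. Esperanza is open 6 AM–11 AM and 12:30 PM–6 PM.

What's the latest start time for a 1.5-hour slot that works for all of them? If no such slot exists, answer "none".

13:30

Priya ∩ Zara: 08:30-11:00, 13:00-15:00, 15:30-16:00.
Priya ∩ Zara ∩ Wei: 08:30-11:00, 13:00-15:00.
Priya ∩ Zara ∩ Wei ∩ Ximena: 08:30-11:00, 13:00-15:00.
Priya ∩ Zara ∩ Wei ∩ Ximena ∩ Imani: 09:00-11:00, 13:00-15:00.
Priya ∩ Zara ∩ Wei ∩ Ximena ∩ Imani ∩ Esperanza: 09:00-11:00, 13:00-15:00.
So the common availability across everyone is 09:00-11:00, 13:00-15:00.
The last common window of at least 90 minutes is 13:00-15:00; a 90-minute meeting can start as late as 13:30 and still end by 15:00.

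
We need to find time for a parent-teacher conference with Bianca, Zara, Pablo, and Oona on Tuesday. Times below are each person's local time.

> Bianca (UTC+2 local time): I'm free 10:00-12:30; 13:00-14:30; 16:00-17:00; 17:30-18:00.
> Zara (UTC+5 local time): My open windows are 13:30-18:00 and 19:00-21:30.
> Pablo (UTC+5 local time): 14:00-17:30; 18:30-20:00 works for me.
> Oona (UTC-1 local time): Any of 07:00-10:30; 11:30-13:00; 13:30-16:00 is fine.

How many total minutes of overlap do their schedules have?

Bianca in UTC: 08:00-10:30, 11:00-12:30, 14:00-15:00, 15:30-16:00 (subtract 2h to convert from UTC+2).
Zara in UTC: 08:30-13:00, 14:00-16:30 (subtract 5h to convert from UTC+5).
Pablo in UTC: 09:00-12:30, 13:30-15:00 (subtract 5h to convert from UTC+5).
Oona in UTC: 08:00-11:30, 12:30-14:00, 14:30-17:00 (add 1h to convert from UTC-1).
Bianca ∩ Zara: 08:30-10:30, 11:00-12:30, 14:00-15:00, 15:30-16:00.
Bianca ∩ Zara ∩ Pablo: 09:00-10:30, 11:00-12:30, 14:00-15:00.
Bianca ∩ Zara ∩ Pablo ∩ Oona: 09:00-10:30, 11:00-11:30, 14:30-15:00.
Summing the common windows: 90 + 30 + 30 = 150 minutes.

150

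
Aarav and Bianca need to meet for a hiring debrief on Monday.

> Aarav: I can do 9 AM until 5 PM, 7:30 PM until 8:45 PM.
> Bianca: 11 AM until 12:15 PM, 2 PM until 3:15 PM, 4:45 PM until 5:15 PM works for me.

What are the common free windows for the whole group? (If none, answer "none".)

Aarav ∩ Bianca: 11:00-12:15, 14:00-15:15, 16:45-17:00.

11:00-12:15, 14:00-15:15, 16:45-17:00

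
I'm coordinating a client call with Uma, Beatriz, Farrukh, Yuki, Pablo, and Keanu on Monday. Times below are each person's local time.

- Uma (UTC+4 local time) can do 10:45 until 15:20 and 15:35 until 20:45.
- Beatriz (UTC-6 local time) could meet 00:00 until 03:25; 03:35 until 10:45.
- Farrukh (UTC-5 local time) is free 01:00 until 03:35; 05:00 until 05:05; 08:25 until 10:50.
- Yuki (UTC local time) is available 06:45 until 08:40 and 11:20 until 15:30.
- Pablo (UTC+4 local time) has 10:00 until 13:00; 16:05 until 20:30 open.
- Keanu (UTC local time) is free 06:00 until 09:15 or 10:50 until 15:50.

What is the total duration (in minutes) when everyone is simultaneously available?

Uma in UTC: 06:45-11:20, 11:35-16:45 (subtract 4h to convert from UTC+4).
Beatriz in UTC: 06:00-09:25, 09:35-16:45 (add 6h to convert from UTC-6).
Farrukh in UTC: 06:00-08:35, 10:00-10:05, 13:25-15:50 (add 5h to convert from UTC-5).
Yuki in UTC: 06:45-08:40, 11:20-15:30.
Pablo in UTC: 06:00-09:00, 12:05-16:30 (subtract 4h to convert from UTC+4).
Keanu in UTC: 06:00-09:15, 10:50-15:50.
Uma ∩ Beatriz: 06:45-09:25, 09:35-11:20, 11:35-16:45.
Uma ∩ Beatriz ∩ Farrukh: 06:45-08:35, 10:00-10:05, 13:25-15:50.
Uma ∩ Beatriz ∩ Farrukh ∩ Yuki: 06:45-08:35, 13:25-15:30.
Uma ∩ Beatriz ∩ Farrukh ∩ Yuki ∩ Pablo: 06:45-08:35, 13:25-15:30.
Uma ∩ Beatriz ∩ Farrukh ∩ Yuki ∩ Pablo ∩ Keanu: 06:45-08:35, 13:25-15:30.
Those are the intersection windows.
Summing the common windows: 110 + 125 = 235 minutes.

235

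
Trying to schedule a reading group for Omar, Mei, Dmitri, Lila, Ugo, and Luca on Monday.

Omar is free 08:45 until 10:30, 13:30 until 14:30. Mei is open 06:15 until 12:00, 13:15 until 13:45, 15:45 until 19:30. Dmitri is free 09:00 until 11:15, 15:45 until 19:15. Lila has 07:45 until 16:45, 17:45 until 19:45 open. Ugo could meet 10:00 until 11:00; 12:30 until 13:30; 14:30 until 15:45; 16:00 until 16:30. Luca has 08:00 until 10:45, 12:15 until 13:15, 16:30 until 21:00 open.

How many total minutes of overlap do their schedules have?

Omar ∩ Mei: 08:45-10:30, 13:30-13:45.
Omar ∩ Mei ∩ Dmitri: 09:00-10:30.
Omar ∩ Mei ∩ Dmitri ∩ Lila: 09:00-10:30.
Omar ∩ Mei ∩ Dmitri ∩ Lila ∩ Ugo: 10:00-10:30.
Omar ∩ Mei ∩ Dmitri ∩ Lila ∩ Ugo ∩ Luca: 10:00-10:30.
So the common availability across everyone is 10:00-10:30.
That's a single block of 30 minutes.

30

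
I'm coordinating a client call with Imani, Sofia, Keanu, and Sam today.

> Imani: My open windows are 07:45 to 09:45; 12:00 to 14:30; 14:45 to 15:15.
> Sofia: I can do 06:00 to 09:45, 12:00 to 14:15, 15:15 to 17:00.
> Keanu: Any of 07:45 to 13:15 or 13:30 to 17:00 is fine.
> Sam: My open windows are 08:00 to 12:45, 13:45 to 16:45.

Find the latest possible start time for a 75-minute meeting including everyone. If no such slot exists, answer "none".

08:30

Imani ∩ Sofia: 07:45-09:45, 12:00-14:15.
Imani ∩ Sofia ∩ Keanu: 07:45-09:45, 12:00-13:15, 13:30-14:15.
Imani ∩ Sofia ∩ Keanu ∩ Sam: 08:00-09:45, 12:00-12:45, 13:45-14:15.
So the common availability across everyone is 08:00-09:45, 12:00-12:45, 13:45-14:15.
The last common window of at least 75 minutes is 08:00-09:45; a 75-minute meeting can start as late as 08:30 and still end by 09:45.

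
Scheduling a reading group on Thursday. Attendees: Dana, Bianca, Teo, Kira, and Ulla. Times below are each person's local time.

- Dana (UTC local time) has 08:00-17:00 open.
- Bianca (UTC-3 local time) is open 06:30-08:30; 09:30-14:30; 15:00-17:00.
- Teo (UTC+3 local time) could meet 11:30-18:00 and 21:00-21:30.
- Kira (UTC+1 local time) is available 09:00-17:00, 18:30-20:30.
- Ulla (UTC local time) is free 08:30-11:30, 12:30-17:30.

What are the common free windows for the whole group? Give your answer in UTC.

Dana in UTC: 08:00-17:00.
Bianca in UTC: 09:30-11:30, 12:30-17:30, 18:00-20:00 (add 3h to convert from UTC-3).
Teo in UTC: 08:30-15:00, 18:00-18:30 (subtract 3h to convert from UTC+3).
Kira in UTC: 08:00-16:00, 17:30-19:30 (subtract 1h to convert from UTC+1).
Ulla in UTC: 08:30-11:30, 12:30-17:30.
Dana ∩ Bianca: 09:30-11:30, 12:30-17:00.
Dana ∩ Bianca ∩ Teo: 09:30-11:30, 12:30-15:00.
Dana ∩ Bianca ∩ Teo ∩ Kira: 09:30-11:30, 12:30-15:00.
Dana ∩ Bianca ∩ Teo ∩ Kira ∩ Ulla: 09:30-11:30, 12:30-15:00.
Those are the intersection windows.

09:30-11:30, 12:30-15:00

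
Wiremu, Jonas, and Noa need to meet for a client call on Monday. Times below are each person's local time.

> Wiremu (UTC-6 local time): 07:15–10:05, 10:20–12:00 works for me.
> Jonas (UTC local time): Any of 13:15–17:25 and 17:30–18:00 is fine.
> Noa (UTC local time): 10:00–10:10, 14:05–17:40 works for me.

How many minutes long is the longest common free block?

120

Wiremu in UTC: 13:15-16:05, 16:20-18:00 (add 6h to convert from UTC-6).
Jonas in UTC: 13:15-17:25, 17:30-18:00.
Noa in UTC: 10:00-10:10, 14:05-17:40.
Wiremu ∩ Jonas: 13:15-16:05, 16:20-17:25, 17:30-18:00.
Wiremu ∩ Jonas ∩ Noa: 14:05-16:05, 16:20-17:25, 17:30-17:40.
So the common availability across everyone is 14:05-16:05, 16:20-17:25, 17:30-17:40.
The longest is 14:05-16:05 at 120 minutes.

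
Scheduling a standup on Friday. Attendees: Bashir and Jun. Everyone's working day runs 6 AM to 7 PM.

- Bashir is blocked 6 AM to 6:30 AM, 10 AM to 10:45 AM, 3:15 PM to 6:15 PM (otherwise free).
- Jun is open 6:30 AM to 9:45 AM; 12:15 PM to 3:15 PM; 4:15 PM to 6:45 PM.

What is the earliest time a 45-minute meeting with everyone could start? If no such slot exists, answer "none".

06:30

Bashir free: 06:30-10:00, 10:45-15:15, 18:15-19:00 (invert busy blocks within the working day).
Jun free: 06:30-09:45, 12:15-15:15, 16:15-18:45.
Bashir ∩ Jun: 06:30-09:45, 12:15-15:15, 18:15-18:45.
The first common window of at least 45 minutes is 06:30-09:45, so the earliest start is 06:30.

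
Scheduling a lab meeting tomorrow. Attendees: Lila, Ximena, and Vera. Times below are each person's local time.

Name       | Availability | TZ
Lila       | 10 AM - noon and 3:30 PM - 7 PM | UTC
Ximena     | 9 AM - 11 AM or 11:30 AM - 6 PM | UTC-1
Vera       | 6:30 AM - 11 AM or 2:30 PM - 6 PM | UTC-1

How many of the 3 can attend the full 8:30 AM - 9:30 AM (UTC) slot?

Lila in UTC: 10:00-12:00, 15:30-19:00.
Ximena in UTC: 10:00-12:00, 12:30-19:00 (add 1h to convert from UTC-1).
Vera in UTC: 07:30-12:00, 15:30-19:00 (add 1h to convert from UTC-1).
Vera can make the full 08:30-09:30 slot — that's 1.

1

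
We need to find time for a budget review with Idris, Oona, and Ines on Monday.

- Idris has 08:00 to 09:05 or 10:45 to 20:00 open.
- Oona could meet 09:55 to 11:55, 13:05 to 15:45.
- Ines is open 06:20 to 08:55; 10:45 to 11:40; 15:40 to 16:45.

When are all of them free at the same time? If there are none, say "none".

10:45-11:40, 15:40-15:45

Idris ∩ Oona: 10:45-11:55, 13:05-15:45.
Idris ∩ Oona ∩ Ines: 10:45-11:40, 15:40-15:45.
Those are the intersection windows.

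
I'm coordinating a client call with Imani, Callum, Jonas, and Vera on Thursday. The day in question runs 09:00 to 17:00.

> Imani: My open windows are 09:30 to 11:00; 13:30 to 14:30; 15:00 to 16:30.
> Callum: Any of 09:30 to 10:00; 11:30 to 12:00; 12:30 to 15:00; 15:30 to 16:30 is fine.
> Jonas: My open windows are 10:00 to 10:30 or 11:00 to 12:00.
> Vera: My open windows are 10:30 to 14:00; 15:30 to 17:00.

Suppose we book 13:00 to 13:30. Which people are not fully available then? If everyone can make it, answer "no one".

Imani, Jonas

Imani: not fully free for 13:00-13:30. Callum: free for 13:00-13:30. Jonas: not fully free for 13:00-13:30. Vera: free for 13:00-13:30.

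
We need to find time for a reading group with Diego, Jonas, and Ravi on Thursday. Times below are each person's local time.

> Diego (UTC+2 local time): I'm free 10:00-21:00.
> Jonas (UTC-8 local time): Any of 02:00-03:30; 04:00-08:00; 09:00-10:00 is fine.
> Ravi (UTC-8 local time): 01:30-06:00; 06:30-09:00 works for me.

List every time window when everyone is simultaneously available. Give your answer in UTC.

Diego in UTC: 08:00-19:00 (subtract 2h to convert from UTC+2).
Jonas in UTC: 10:00-11:30, 12:00-16:00, 17:00-18:00 (add 8h to convert from UTC-8).
Ravi in UTC: 09:30-14:00, 14:30-17:00 (add 8h to convert from UTC-8).
Diego ∩ Jonas: 10:00-11:30, 12:00-16:00, 17:00-18:00.
Diego ∩ Jonas ∩ Ravi: 10:00-11:30, 12:00-14:00, 14:30-16:00.

10:00-11:30, 12:00-14:00, 14:30-16:00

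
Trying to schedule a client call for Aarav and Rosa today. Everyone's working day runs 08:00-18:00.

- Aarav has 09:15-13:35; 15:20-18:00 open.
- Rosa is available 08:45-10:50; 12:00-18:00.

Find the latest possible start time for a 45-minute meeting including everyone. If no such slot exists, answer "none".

Aarav ∩ Rosa: 09:15-10:50, 12:00-13:35, 15:20-18:00.
So the common availability across everyone is 09:15-10:50, 12:00-13:35, 15:20-18:00.
The last common window of at least 45 minutes is 15:20-18:00; a 45-minute meeting can start as late as 17:15 and still end by 18:00.

17:15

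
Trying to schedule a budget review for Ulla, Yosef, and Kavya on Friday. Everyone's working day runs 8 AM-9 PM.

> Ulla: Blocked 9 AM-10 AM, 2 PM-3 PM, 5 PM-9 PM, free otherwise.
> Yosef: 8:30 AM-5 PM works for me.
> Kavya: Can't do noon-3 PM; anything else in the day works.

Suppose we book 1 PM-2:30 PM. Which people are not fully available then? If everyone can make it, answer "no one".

Kavya, Ulla

Ulla free: 08:00-09:00, 10:00-14:00, 15:00-17:00 (invert busy blocks within the working day).
Yosef free: 08:30-17:00.
Kavya free: 08:00-12:00, 15:00-21:00 (invert busy blocks within the working day).
Ulla: not fully free for 13:00-14:30. Yosef: free for 13:00-14:30. Kavya: not fully free for 13:00-14:30.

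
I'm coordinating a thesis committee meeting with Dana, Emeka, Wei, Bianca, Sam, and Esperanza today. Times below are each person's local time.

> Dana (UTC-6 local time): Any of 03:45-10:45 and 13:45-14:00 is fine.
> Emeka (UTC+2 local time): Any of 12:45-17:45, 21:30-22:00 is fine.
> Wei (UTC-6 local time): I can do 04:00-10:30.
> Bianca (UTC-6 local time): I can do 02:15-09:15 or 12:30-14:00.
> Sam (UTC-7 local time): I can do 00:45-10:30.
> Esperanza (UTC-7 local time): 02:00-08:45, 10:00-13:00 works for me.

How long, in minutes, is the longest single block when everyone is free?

Dana in UTC: 09:45-16:45, 19:45-20:00 (add 6h to convert from UTC-6).
Emeka in UTC: 10:45-15:45, 19:30-20:00 (subtract 2h to convert from UTC+2).
Wei in UTC: 10:00-16:30 (add 6h to convert from UTC-6).
Bianca in UTC: 08:15-15:15, 18:30-20:00 (add 6h to convert from UTC-6).
Sam in UTC: 07:45-17:30 (add 7h to convert from UTC-7).
Esperanza in UTC: 09:00-15:45, 17:00-20:00 (add 7h to convert from UTC-7).
Dana ∩ Emeka: 10:45-15:45, 19:45-20:00.
Dana ∩ Emeka ∩ Wei: 10:45-15:45.
Dana ∩ Emeka ∩ Wei ∩ Bianca: 10:45-15:15.
Dana ∩ Emeka ∩ Wei ∩ Bianca ∩ Sam: 10:45-15:15.
Dana ∩ Emeka ∩ Wei ∩ Bianca ∩ Sam ∩ Esperanza: 10:45-15:15.
The longest is 10:45-15:15 at 270 minutes.

270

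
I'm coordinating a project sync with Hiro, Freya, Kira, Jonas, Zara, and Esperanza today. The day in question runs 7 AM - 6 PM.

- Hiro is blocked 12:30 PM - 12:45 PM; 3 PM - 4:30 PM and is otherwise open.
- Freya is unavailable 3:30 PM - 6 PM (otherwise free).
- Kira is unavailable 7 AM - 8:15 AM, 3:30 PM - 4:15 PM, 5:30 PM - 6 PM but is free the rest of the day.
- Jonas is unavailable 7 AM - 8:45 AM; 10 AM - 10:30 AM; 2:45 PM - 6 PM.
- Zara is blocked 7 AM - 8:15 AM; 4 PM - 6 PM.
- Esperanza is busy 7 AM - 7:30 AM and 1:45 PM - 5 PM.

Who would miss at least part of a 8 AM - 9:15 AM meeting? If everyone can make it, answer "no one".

Jonas, Kira, Zara

Hiro free: 07:00-12:30, 12:45-15:00, 16:30-18:00 (invert busy blocks within the working day).
Freya free: 07:00-15:30 (invert busy blocks within the working day).
Kira free: 08:15-15:30, 16:15-17:30 (invert busy blocks within the working day).
Jonas free: 08:45-10:00, 10:30-14:45 (invert busy blocks within the working day).
Zara free: 08:15-16:00 (invert busy blocks within the working day).
Esperanza free: 07:30-13:45, 17:00-18:00 (invert busy blocks within the working day).
Hiro: free for 08:00-09:15. Freya: free for 08:00-09:15. Kira: not fully free for 08:00-09:15. Jonas: not fully free for 08:00-09:15. Zara: not fully free for 08:00-09:15. Esperanza: free for 08:00-09:15.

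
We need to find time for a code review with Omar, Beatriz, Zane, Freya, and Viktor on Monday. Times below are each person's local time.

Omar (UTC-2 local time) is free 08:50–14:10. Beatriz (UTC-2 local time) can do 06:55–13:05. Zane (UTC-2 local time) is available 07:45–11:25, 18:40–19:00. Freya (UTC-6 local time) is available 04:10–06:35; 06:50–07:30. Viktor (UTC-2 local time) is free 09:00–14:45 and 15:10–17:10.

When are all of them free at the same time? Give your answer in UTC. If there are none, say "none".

11:00-12:35, 12:50-13:25

Omar in UTC: 10:50-16:10 (add 2h to convert from UTC-2).
Beatriz in UTC: 08:55-15:05 (add 2h to convert from UTC-2).
Zane in UTC: 09:45-13:25, 20:40-21:00 (add 2h to convert from UTC-2).
Freya in UTC: 10:10-12:35, 12:50-13:30 (add 6h to convert from UTC-6).
Viktor in UTC: 11:00-16:45, 17:10-19:10 (add 2h to convert from UTC-2).
Omar ∩ Beatriz: 10:50-15:05.
Omar ∩ Beatriz ∩ Zane: 10:50-13:25.
Omar ∩ Beatriz ∩ Zane ∩ Freya: 10:50-12:35, 12:50-13:25.
Omar ∩ Beatriz ∩ Zane ∩ Freya ∩ Viktor: 11:00-12:35, 12:50-13:25.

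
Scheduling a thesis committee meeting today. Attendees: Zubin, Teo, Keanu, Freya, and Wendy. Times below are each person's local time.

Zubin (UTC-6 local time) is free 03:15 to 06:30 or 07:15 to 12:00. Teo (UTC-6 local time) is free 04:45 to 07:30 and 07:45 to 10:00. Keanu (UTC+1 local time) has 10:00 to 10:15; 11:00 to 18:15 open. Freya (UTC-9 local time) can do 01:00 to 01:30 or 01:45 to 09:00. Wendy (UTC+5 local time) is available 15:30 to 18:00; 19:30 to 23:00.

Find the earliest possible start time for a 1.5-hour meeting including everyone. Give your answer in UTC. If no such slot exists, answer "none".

Zubin in UTC: 09:15-12:30, 13:15-18:00 (add 6h to convert from UTC-6).
Teo in UTC: 10:45-13:30, 13:45-16:00 (add 6h to convert from UTC-6).
Keanu in UTC: 09:00-09:15, 10:00-17:15 (subtract 1h to convert from UTC+1).
Freya in UTC: 10:00-10:30, 10:45-18:00 (add 9h to convert from UTC-9).
Wendy in UTC: 10:30-13:00, 14:30-18:00 (subtract 5h to convert from UTC+5).
Zubin ∩ Teo: 10:45-12:30, 13:15-13:30, 13:45-16:00.
Zubin ∩ Teo ∩ Keanu: 10:45-12:30, 13:15-13:30, 13:45-16:00.
Zubin ∩ Teo ∩ Keanu ∩ Freya: 10:45-12:30, 13:15-13:30, 13:45-16:00.
Zubin ∩ Teo ∩ Keanu ∩ Freya ∩ Wendy: 10:45-12:30, 14:30-16:00.
So the common availability across everyone is 10:45-12:30, 14:30-16:00.
The first common window of at least 90 minutes is 10:45-12:30, so the earliest start is 10:45.

10:45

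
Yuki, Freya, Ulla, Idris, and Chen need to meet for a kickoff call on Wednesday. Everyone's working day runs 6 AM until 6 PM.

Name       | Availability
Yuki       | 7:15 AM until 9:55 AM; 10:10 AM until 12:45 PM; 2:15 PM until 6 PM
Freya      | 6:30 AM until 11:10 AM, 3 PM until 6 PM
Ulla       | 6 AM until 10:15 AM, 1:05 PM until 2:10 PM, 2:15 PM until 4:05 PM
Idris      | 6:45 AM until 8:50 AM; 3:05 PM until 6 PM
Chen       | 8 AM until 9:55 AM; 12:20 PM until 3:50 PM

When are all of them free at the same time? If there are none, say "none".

Yuki ∩ Freya: 07:15-09:55, 10:10-11:10, 15:00-18:00.
Yuki ∩ Freya ∩ Ulla: 07:15-09:55, 10:10-10:15, 15:00-16:05.
Yuki ∩ Freya ∩ Ulla ∩ Idris: 07:15-08:50, 15:05-16:05.
Yuki ∩ Freya ∩ Ulla ∩ Idris ∩ Chen: 08:00-08:50, 15:05-15:50.

08:00-08:50, 15:05-15:50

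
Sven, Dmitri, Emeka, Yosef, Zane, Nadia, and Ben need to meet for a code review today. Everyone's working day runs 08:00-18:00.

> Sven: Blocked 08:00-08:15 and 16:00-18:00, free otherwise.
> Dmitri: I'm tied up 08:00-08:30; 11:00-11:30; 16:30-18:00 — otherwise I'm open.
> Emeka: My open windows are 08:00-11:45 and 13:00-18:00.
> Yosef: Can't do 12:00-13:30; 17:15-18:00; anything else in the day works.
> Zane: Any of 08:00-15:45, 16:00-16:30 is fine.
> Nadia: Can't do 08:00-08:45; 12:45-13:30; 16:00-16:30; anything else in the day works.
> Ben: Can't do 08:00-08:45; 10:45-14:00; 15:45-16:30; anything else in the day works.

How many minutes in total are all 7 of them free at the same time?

225

Sven free: 08:15-16:00 (invert busy blocks within the working day).
Dmitri free: 08:30-11:00, 11:30-16:30 (invert busy blocks within the working day).
Emeka free: 08:00-11:45, 13:00-18:00.
Yosef free: 08:00-12:00, 13:30-17:15 (invert busy blocks within the working day).
Zane free: 08:00-15:45, 16:00-16:30.
Nadia free: 08:45-12:45, 13:30-16:00, 16:30-18:00 (invert busy blocks within the working day).
Ben free: 08:45-10:45, 14:00-15:45, 16:30-18:00 (invert busy blocks within the working day).
Sven ∩ Dmitri: 08:30-11:00, 11:30-16:00.
Sven ∩ Dmitri ∩ Emeka: 08:30-11:00, 11:30-11:45, 13:00-16:00.
Sven ∩ Dmitri ∩ Emeka ∩ Yosef: 08:30-11:00, 11:30-11:45, 13:30-16:00.
Sven ∩ Dmitri ∩ Emeka ∩ Yosef ∩ Zane: 08:30-11:00, 11:30-11:45, 13:30-15:45.
Sven ∩ Dmitri ∩ Emeka ∩ Yosef ∩ Zane ∩ Nadia: 08:45-11:00, 11:30-11:45, 13:30-15:45.
Sven ∩ Dmitri ∩ Emeka ∩ Yosef ∩ Zane ∩ Nadia ∩ Ben: 08:45-10:45, 14:00-15:45.
Summing the common windows: 120 + 105 = 225 minutes.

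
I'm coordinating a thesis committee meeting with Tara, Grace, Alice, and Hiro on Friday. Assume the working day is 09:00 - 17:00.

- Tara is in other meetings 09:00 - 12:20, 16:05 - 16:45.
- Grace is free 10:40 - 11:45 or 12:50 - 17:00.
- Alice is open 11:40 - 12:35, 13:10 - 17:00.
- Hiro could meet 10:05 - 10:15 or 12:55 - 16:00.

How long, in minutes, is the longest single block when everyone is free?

Tara free: 12:20-16:05, 16:45-17:00 (invert busy blocks within the working day).
Grace free: 10:40-11:45, 12:50-17:00.
Alice free: 11:40-12:35, 13:10-17:00.
Hiro free: 10:05-10:15, 12:55-16:00.
Tara ∩ Grace: 12:50-16:05, 16:45-17:00.
Tara ∩ Grace ∩ Alice: 13:10-16:05, 16:45-17:00.
Tara ∩ Grace ∩ Alice ∩ Hiro: 13:10-16:00.
Those are the intersection windows.
The longest is 13:10-16:00 at 170 minutes.

170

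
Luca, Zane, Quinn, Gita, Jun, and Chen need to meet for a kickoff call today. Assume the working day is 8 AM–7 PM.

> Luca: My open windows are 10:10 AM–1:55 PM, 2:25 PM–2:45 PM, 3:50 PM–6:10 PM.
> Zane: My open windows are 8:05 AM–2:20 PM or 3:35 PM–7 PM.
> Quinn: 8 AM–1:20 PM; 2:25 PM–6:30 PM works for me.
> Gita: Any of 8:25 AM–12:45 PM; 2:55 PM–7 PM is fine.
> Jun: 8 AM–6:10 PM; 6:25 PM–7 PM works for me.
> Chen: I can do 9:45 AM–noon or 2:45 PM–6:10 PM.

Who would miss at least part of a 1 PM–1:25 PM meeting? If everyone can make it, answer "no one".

Chen, Gita, Quinn

Luca: free for 13:00-13:25. Zane: free for 13:00-13:25. Quinn: not fully free for 13:00-13:25. Gita: not fully free for 13:00-13:25. Jun: free for 13:00-13:25. Chen: not fully free for 13:00-13:25.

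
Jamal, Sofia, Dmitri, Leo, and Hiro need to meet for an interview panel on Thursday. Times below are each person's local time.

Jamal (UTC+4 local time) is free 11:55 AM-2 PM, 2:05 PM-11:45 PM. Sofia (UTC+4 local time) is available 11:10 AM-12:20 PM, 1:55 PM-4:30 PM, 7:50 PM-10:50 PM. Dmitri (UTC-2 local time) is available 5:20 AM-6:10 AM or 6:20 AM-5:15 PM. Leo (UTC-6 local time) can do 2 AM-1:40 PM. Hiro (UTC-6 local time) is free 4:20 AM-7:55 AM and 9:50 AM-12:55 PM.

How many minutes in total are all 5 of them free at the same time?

Jamal in UTC: 07:55-10:00, 10:05-19:45 (subtract 4h to convert from UTC+4).
Sofia in UTC: 07:10-08:20, 09:55-12:30, 15:50-18:50 (subtract 4h to convert from UTC+4).
Dmitri in UTC: 07:20-08:10, 08:20-19:15 (add 2h to convert from UTC-2).
Leo in UTC: 08:00-19:40 (add 6h to convert from UTC-6).
Hiro in UTC: 10:20-13:55, 15:50-18:55 (add 6h to convert from UTC-6).
Jamal ∩ Sofia: 07:55-08:20, 09:55-10:00, 10:05-12:30, 15:50-18:50.
Jamal ∩ Sofia ∩ Dmitri: 07:55-08:10, 09:55-10:00, 10:05-12:30, 15:50-18:50.
Jamal ∩ Sofia ∩ Dmitri ∩ Leo: 08:00-08:10, 09:55-10:00, 10:05-12:30, 15:50-18:50.
Jamal ∩ Sofia ∩ Dmitri ∩ Leo ∩ Hiro: 10:20-12:30, 15:50-18:50.
Summing the common windows: 130 + 180 = 310 minutes.

310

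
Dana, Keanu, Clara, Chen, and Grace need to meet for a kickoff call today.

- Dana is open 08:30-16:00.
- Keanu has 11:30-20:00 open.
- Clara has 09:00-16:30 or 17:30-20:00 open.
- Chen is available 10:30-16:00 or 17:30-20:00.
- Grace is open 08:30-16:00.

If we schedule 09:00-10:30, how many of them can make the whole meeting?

Dana, Clara, and Grace can make the full 09:00-10:30 slot — that's 3.

3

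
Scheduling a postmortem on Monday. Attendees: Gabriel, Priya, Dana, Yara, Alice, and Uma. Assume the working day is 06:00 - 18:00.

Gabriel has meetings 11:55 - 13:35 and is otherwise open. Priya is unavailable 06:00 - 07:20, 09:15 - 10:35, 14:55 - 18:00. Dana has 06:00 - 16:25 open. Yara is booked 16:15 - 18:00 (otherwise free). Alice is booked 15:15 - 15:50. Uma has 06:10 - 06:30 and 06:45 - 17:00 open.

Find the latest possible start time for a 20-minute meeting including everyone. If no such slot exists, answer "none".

14:35

Gabriel free: 06:00-11:55, 13:35-18:00 (invert busy blocks within the working day).
Priya free: 07:20-09:15, 10:35-14:55 (invert busy blocks within the working day).
Dana free: 06:00-16:25.
Yara free: 06:00-16:15 (invert busy blocks within the working day).
Alice free: 06:00-15:15, 15:50-18:00 (invert busy blocks within the working day).
Uma free: 06:10-06:30, 06:45-17:00.
Gabriel ∩ Priya: 07:20-09:15, 10:35-11:55, 13:35-14:55.
Gabriel ∩ Priya ∩ Dana: 07:20-09:15, 10:35-11:55, 13:35-14:55.
Gabriel ∩ Priya ∩ Dana ∩ Yara: 07:20-09:15, 10:35-11:55, 13:35-14:55.
Gabriel ∩ Priya ∩ Dana ∩ Yara ∩ Alice: 07:20-09:15, 10:35-11:55, 13:35-14:55.
Gabriel ∩ Priya ∩ Dana ∩ Yara ∩ Alice ∩ Uma: 07:20-09:15, 10:35-11:55, 13:35-14:55.
The last common window of at least 20 minutes is 13:35-14:55; a 20-minute meeting can start as late as 14:35 and still end by 14:55.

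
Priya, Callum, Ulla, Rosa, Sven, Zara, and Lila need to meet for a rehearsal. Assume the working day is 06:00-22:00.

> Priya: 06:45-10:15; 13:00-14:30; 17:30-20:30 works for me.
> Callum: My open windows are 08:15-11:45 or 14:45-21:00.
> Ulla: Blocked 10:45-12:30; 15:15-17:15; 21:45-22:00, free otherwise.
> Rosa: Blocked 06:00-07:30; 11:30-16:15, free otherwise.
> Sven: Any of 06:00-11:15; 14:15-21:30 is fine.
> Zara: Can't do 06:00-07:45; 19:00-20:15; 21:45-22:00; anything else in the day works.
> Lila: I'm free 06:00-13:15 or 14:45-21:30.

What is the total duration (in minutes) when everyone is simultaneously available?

Priya free: 06:45-10:15, 13:00-14:30, 17:30-20:30.
Callum free: 08:15-11:45, 14:45-21:00.
Ulla free: 06:00-10:45, 12:30-15:15, 17:15-21:45 (invert busy blocks within the working day).
Rosa free: 07:30-11:30, 16:15-22:00 (invert busy blocks within the working day).
Sven free: 06:00-11:15, 14:15-21:30.
Zara free: 07:45-19:00, 20:15-21:45 (invert busy blocks within the working day).
Lila free: 06:00-13:15, 14:45-21:30.
Priya ∩ Callum: 08:15-10:15, 17:30-20:30.
Priya ∩ Callum ∩ Ulla: 08:15-10:15, 17:30-20:30.
Priya ∩ Callum ∩ Ulla ∩ Rosa: 08:15-10:15, 17:30-20:30.
Priya ∩ Callum ∩ Ulla ∩ Rosa ∩ Sven: 08:15-10:15, 17:30-20:30.
Priya ∩ Callum ∩ Ulla ∩ Rosa ∩ Sven ∩ Zara: 08:15-10:15, 17:30-19:00, 20:15-20:30.
Priya ∩ Callum ∩ Ulla ∩ Rosa ∩ Sven ∩ Zara ∩ Lila: 08:15-10:15, 17:30-19:00, 20:15-20:30.
Summing the common windows: 120 + 90 + 15 = 225 minutes.

225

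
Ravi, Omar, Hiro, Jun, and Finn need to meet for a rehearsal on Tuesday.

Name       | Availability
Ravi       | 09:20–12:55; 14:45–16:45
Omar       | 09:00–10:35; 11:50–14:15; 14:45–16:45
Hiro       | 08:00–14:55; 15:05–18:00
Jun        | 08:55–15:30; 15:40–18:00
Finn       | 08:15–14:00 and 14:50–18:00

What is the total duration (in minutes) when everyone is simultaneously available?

Ravi ∩ Omar: 09:20-10:35, 11:50-12:55, 14:45-16:45.
Ravi ∩ Omar ∩ Hiro: 09:20-10:35, 11:50-12:55, 14:45-14:55, 15:05-16:45.
Ravi ∩ Omar ∩ Hiro ∩ Jun: 09:20-10:35, 11:50-12:55, 14:45-14:55, 15:05-15:30, 15:40-16:45.
Ravi ∩ Omar ∩ Hiro ∩ Jun ∩ Finn: 09:20-10:35, 11:50-12:55, 14:50-14:55, 15:05-15:30, 15:40-16:45.
So the common availability across everyone is 09:20-10:35, 11:50-12:55, 14:50-14:55, 15:05-15:30, 15:40-16:45.
Summing the common windows: 75 + 65 + 5 + 25 + 65 = 235 minutes.

235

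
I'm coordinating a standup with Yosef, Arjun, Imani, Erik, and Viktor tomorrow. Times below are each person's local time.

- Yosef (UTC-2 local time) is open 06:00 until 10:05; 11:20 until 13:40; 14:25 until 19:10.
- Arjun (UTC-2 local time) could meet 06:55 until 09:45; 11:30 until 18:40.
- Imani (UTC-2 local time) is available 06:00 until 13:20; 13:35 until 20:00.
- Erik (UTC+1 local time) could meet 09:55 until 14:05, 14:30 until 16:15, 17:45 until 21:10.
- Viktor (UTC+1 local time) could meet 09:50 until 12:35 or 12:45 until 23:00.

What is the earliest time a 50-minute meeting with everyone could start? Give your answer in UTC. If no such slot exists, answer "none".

Yosef in UTC: 08:00-12:05, 13:20-15:40, 16:25-21:10 (add 2h to convert from UTC-2).
Arjun in UTC: 08:55-11:45, 13:30-20:40 (add 2h to convert from UTC-2).
Imani in UTC: 08:00-15:20, 15:35-22:00 (add 2h to convert from UTC-2).
Erik in UTC: 08:55-13:05, 13:30-15:15, 16:45-20:10 (subtract 1h to convert from UTC+1).
Viktor in UTC: 08:50-11:35, 11:45-22:00 (subtract 1h to convert from UTC+1).
Yosef ∩ Arjun: 08:55-11:45, 13:30-15:40, 16:25-20:40.
Yosef ∩ Arjun ∩ Imani: 08:55-11:45, 13:30-15:20, 15:35-15:40, 16:25-20:40.
Yosef ∩ Arjun ∩ Imani ∩ Erik: 08:55-11:45, 13:30-15:15, 16:45-20:10.
Yosef ∩ Arjun ∩ Imani ∩ Erik ∩ Viktor: 08:55-11:35, 13:30-15:15, 16:45-20:10.
The first common window of at least 50 minutes is 08:55-11:35, so the earliest start is 08:55.

08:55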